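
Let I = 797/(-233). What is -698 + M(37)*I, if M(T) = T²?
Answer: -1253727/233 ≈ -5380.8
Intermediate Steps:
I = -797/233 (I = 797*(-1/233) = -797/233 ≈ -3.4206)
-698 + M(37)*I = -698 + 37²*(-797/233) = -698 + 1369*(-797/233) = -698 - 1091093/233 = -1253727/233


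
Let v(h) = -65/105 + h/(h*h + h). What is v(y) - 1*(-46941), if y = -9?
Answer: 7885963/168 ≈ 46940.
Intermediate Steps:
v(h) = -13/21 + h/(h + h**2) (v(h) = -65*1/105 + h/(h**2 + h) = -13/21 + h/(h + h**2))
v(y) - 1*(-46941) = (8 - 13*(-9))/(21*(1 - 9)) - 1*(-46941) = (1/21)*(8 + 117)/(-8) + 46941 = (1/21)*(-1/8)*125 + 46941 = -125/168 + 46941 = 7885963/168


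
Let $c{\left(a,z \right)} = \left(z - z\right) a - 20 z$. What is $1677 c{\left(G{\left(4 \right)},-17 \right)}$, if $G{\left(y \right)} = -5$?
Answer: $570180$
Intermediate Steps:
$c{\left(a,z \right)} = - 20 z$ ($c{\left(a,z \right)} = 0 a - 20 z = 0 - 20 z = - 20 z$)
$1677 c{\left(G{\left(4 \right)},-17 \right)} = 1677 \left(\left(-20\right) \left(-17\right)\right) = 1677 \cdot 340 = 570180$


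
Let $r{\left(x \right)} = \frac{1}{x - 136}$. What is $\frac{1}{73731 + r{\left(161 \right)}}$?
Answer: $\frac{25}{1843276} \approx 1.3563 \cdot 10^{-5}$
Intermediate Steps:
$r{\left(x \right)} = \frac{1}{-136 + x}$
$\frac{1}{73731 + r{\left(161 \right)}} = \frac{1}{73731 + \frac{1}{-136 + 161}} = \frac{1}{73731 + \frac{1}{25}} = \frac{1}{\frac{1843276}{25}} = \frac{25}{1843276}$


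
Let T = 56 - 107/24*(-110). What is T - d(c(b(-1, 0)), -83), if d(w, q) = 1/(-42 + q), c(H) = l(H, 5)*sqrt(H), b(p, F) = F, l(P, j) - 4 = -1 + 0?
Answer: 819637/1500 ≈ 546.42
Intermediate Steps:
l(P, j) = 3 (l(P, j) = 4 + (-1 + 0) = 4 - 1 = 3)
c(H) = 3*sqrt(H)
T = 6557/12 (T = 56 - 107*1/24*(-110) = 56 - 107/24*(-110) = 56 + 5885/12 = 6557/12 ≈ 546.42)
T - d(c(b(-1, 0)), -83) = 6557/12 - 1/(-42 - 83) = 6557/12 - 1/(-125) = 6557/12 - 1*(-1/125) = 6557/12 + 1/125 = 819637/1500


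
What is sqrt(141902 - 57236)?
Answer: sqrt(84666) ≈ 290.97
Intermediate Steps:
sqrt(141902 - 57236) = sqrt(84666)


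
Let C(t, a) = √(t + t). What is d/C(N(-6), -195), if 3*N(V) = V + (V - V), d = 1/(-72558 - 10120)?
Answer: I/165356 ≈ 6.0476e-6*I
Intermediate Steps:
d = -1/82678 (d = 1/(-82678) = -1/82678 ≈ -1.2095e-5)
N(V) = V/3 (N(V) = (V + (V - V))/3 = (V + 0)/3 = V/3)
C(t, a) = √2*√t (C(t, a) = √(2*t) = √2*√t)
d/C(N(-6), -195) = -(-I/2)/82678 = -(-1)*I/165356 = I/165356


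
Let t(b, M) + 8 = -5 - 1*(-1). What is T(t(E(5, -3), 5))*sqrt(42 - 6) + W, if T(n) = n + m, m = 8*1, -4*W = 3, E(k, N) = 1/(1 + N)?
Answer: -99/4 ≈ -24.750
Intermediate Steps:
t(b, M) = -12 (t(b, M) = -8 + (-5 - 1*(-1)) = -8 + (-5 + 1) = -8 - 4 = -12)
W = -3/4 (W = -1/4*3 = -3/4 ≈ -0.75000)
m = 8
T(n) = 8 + n (T(n) = n + 8 = 8 + n)
T(t(E(5, -3), 5))*sqrt(42 - 6) + W = (8 - 12)*sqrt(42 - 6) - 3/4 = -4*sqrt(36) - 3/4 = -4*6 - 3/4 = -24 - 3/4 = -99/4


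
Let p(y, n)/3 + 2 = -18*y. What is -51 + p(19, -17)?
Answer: -1083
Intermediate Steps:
p(y, n) = -6 - 54*y (p(y, n) = -6 + 3*(-18*y) = -6 - 54*y)
-51 + p(19, -17) = -51 + (-6 - 54*19) = -51 + (-6 - 1026) = -51 - 1032 = -1083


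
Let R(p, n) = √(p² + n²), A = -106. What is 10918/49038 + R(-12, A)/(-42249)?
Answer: 5459/24519 - 2*√2845/42249 ≈ 0.22012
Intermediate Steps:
R(p, n) = √(n² + p²)
10918/49038 + R(-12, A)/(-42249) = 10918/49038 + √((-106)² + (-12)²)/(-42249) = 10918*(1/49038) + √(11236 + 144)*(-1/42249) = 5459/24519 + √11380*(-1/42249) = 5459/24519 + (2*√2845)*(-1/42249) = 5459/24519 - 2*√2845/42249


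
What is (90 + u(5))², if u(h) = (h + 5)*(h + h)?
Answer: 36100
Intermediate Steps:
u(h) = 2*h*(5 + h) (u(h) = (5 + h)*(2*h) = 2*h*(5 + h))
(90 + u(5))² = (90 + 2*5*(5 + 5))² = (90 + 2*5*10)² = (90 + 100)² = 190² = 36100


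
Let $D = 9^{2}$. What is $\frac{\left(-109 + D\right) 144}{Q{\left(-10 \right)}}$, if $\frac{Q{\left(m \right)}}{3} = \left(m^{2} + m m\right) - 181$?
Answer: $- \frac{1344}{19} \approx -70.737$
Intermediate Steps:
$D = 81$
$Q{\left(m \right)} = -543 + 6 m^{2}$ ($Q{\left(m \right)} = 3 \left(\left(m^{2} + m m\right) - 181\right) = 3 \left(\left(m^{2} + m^{2}\right) - 181\right) = 3 \left(2 m^{2} - 181\right) = 3 \left(-181 + 2 m^{2}\right) = -543 + 6 m^{2}$)
$\frac{\left(-109 + D\right) 144}{Q{\left(-10 \right)}} = \frac{\left(-109 + 81\right) 144}{-543 + 6 \left(-10\right)^{2}} = \frac{\left(-28\right) 144}{-543 + 6 \cdot 100} = - \frac{4032}{-543 + 600} = - \frac{4032}{57} = \left(-4032\right) \frac{1}{57} = - \frac{1344}{19}$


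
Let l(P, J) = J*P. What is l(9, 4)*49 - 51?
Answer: 1713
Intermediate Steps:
l(9, 4)*49 - 51 = (4*9)*49 - 51 = 36*49 - 51 = 1764 - 51 = 1713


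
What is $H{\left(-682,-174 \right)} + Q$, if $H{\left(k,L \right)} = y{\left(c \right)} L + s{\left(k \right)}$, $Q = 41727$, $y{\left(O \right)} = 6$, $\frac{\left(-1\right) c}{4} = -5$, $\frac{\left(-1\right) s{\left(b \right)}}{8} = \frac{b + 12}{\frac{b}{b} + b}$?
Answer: $\frac{27699763}{681} \approx 40675.0$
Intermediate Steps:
$s{\left(b \right)} = - \frac{8 \left(12 + b\right)}{1 + b}$ ($s{\left(b \right)} = - 8 \frac{b + 12}{\frac{b}{b} + b} = - 8 \frac{12 + b}{1 + b} = - \frac{8 \left(12 + b\right)}{1 + b}$)
$c = 20$ ($c = \left(-4\right) \left(-5\right) = 20$)
$H{\left(k,L \right)} = 6 L + \frac{8 \left(-12 - k\right)}{1 + k}$
$H{\left(-682,-174 \right)} + Q = \frac{2 \left(-48 - -2728 + 3 \left(-174\right) \left(1 - 682\right)\right)}{1 - 682} + 41727 = \frac{2 \left(-48 + 2728 + 3 \left(-174\right) \left(-681\right)\right)}{-681} + 41727 = 2 \left(- \frac{1}{681}\right) \left(-48 + 2728 + 355482\right) + 41727 = 2 \left(- \frac{1}{681}\right) 358162 + 41727 = - \frac{716324}{681} + 41727 = \frac{27699763}{681}$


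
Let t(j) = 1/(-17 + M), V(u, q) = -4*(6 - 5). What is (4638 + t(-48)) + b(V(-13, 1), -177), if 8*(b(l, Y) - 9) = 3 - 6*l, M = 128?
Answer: 4129541/888 ≈ 4650.4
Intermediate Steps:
V(u, q) = -4 (V(u, q) = -4*1 = -4)
b(l, Y) = 75/8 - 3*l/4 (b(l, Y) = 9 + (3 - 6*l)/8 = 9 + (3/8 - 3*l/4) = 75/8 - 3*l/4)
t(j) = 1/111 (t(j) = 1/(-17 + 128) = 1/111)
(4638 + t(-48)) + b(V(-13, 1), -177) = (4638 + 1/111) + (75/8 - ¾*(-4)) = 514819/111 + (75/8 + 3) = 514819/111 + 99/8 = 4129541/888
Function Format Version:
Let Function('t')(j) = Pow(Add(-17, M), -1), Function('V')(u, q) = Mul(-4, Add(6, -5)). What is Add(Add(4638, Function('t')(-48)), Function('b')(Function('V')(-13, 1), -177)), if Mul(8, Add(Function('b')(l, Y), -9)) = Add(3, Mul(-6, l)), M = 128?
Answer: Rational(4129541, 888) ≈ 4650.4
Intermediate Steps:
Function('V')(u, q) = -4 (Function('V')(u, q) = Mul(-4, 1) = -4)
Function('b')(l, Y) = Add(Rational(75, 8), Mul(Rational(-3, 4), l)) (Function('b')(l, Y) = Add(9, Mul(Rational(1, 8), Add(3, Mul(-6, l)))) = Add(9, Add(Rational(3, 8), Mul(Rational(-3, 4), l))) = Add(Rational(75, 8), Mul(Rational(-3, 4), l)))
Function('t')(j) = Rational(1, 111) (Function('t')(j) = Pow(Add(-17, 128), -1) = Pow(111, -1) = Rational(1, 111))
Add(Add(4638, Function('t')(-48)), Function('b')(Function('V')(-13, 1), -177)) = Add(Add(4638, Rational(1, 111)), Add(Rational(75, 8), Mul(Rational(-3, 4), -4))) = Add(Rational(514819, 111), Add(Rational(75, 8), 3)) = Add(Rational(514819, 111), Rational(99, 8)) = Rational(4129541, 888)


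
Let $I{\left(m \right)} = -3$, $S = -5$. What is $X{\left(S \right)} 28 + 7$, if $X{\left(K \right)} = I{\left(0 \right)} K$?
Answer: $427$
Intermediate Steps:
$X{\left(K \right)} = - 3 K$
$X{\left(S \right)} 28 + 7 = \left(-3\right) \left(-5\right) 28 + 7 = 15 \cdot 28 + 7 = 420 + 7 = 427$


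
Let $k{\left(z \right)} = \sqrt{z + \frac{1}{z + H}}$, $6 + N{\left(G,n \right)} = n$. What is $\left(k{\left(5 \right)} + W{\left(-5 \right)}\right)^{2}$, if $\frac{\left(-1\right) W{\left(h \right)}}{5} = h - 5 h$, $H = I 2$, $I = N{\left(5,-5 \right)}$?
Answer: $\frac{170084}{17} - \frac{400 \sqrt{357}}{17} \approx 9560.4$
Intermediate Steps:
$N{\left(G,n \right)} = -6 + n$
$I = -11$ ($I = -6 - 5 = -11$)
$H = -22$ ($H = \left(-11\right) 2 = -22$)
$W{\left(h \right)} = 20 h$ ($W{\left(h \right)} = - 5 \left(h - 5 h\right) = - 5 \left(- 4 h\right) = 20 h$)
$k{\left(z \right)} = \sqrt{z + \frac{1}{-22 + z}}$ ($k{\left(z \right)} = \sqrt{z + \frac{1}{z - 22}} = \sqrt{z + \frac{1}{-22 + z}}$)
$\left(k{\left(5 \right)} + W{\left(-5 \right)}\right)^{2} = \left(\sqrt{\frac{1 + 5 \left(-22 + 5\right)}{-22 + 5}} + 20 \left(-5\right)\right)^{2} = \left(\sqrt{\frac{1 + 5 \left(-17\right)}{-17}} - 100\right)^{2} = \left(\sqrt{- \frac{1 - 85}{17}} - 100\right)^{2} = \left(\sqrt{\left(- \frac{1}{17}\right) \left(-84\right)} - 100\right)^{2} = \left(\sqrt{\frac{84}{17}} - 100\right)^{2} = \left(\frac{2 \sqrt{357}}{17} - 100\right)^{2} = \left(-100 + \frac{2 \sqrt{357}}{17}\right)^{2}$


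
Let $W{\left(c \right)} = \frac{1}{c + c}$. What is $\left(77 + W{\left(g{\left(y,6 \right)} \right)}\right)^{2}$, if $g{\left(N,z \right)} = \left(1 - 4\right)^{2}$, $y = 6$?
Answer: $\frac{1923769}{324} \approx 5937.6$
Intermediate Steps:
$g{\left(N,z \right)} = 9$ ($g{\left(N,z \right)} = \left(-3\right)^{2} = 9$)
$W{\left(c \right)} = \frac{1}{2 c}$
$\left(77 + W{\left(g{\left(y,6 \right)} \right)}\right)^{2} = \left(77 + \frac{1}{2 \cdot 9}\right)^{2} = \left(77 + \frac{1}{2} \cdot \frac{1}{9}\right)^{2} = \left(77 + \frac{1}{18}\right)^{2} = \left(\frac{1387}{18}\right)^{2} = \frac{1923769}{324}$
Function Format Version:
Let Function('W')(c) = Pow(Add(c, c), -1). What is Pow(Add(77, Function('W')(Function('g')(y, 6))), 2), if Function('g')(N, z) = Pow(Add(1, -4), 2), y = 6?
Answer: Rational(1923769, 324) ≈ 5937.6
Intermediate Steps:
Function('g')(N, z) = 9 (Function('g')(N, z) = Pow(-3, 2) = 9)
Function('W')(c) = Mul(Rational(1, 2), Pow(c, -1)) (Function('W')(c) = Pow(Mul(2, c), -1) = Mul(Rational(1, 2), Pow(c, -1)))
Pow(Add(77, Function('W')(Function('g')(y, 6))), 2) = Pow(Add(77, Mul(Rational(1, 2), Pow(9, -1))), 2) = Pow(Add(77, Mul(Rational(1, 2), Rational(1, 9))), 2) = Pow(Add(77, Rational(1, 18)), 2) = Pow(Rational(1387, 18), 2) = Rational(1923769, 324)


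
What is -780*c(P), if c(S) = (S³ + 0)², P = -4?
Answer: -3194880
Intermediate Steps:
c(S) = S⁶ (c(S) = (S³)² = S⁶)
-780*c(P) = -780*(-4)⁶ = -780*4096 = -3194880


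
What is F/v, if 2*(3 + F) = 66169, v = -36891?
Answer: -66163/73782 ≈ -0.89674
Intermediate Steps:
F = 66163/2 (F = -3 + (½)*66169 = -3 + 66169/2 = 66163/2 ≈ 33082.)
F/v = (66163/2)/(-36891) = (66163/2)*(-1/36891) = -66163/73782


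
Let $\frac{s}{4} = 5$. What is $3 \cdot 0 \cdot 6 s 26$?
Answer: $0$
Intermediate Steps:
$s = 20$ ($s = 4 \cdot 5 = 20$)
$3 \cdot 0 \cdot 6 s 26 = 3 \cdot 0 \cdot 6 \cdot 20 \cdot 26 = 0 \cdot 120 \cdot 26 = 0 \cdot 26 = 0$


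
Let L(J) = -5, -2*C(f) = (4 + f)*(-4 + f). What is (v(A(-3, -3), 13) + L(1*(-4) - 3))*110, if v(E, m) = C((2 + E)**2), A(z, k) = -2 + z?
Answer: -4125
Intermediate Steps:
C(f) = -(-4 + f)*(4 + f)/2 (C(f) = -(4 + f)*(-4 + f)/2 = -(-4 + f)*(4 + f)/2)
v(E, m) = 8 - (2 + E)**4/2
(v(A(-3, -3), 13) + L(1*(-4) - 3))*110 = ((8 - (2 + (-2 - 3))**4/2) - 5)*110 = ((8 - (2 - 5)**4/2) - 5)*110 = ((8 - 1/2*(-3)**4) - 5)*110 = ((8 - 1/2*81) - 5)*110 = ((8 - 81/2) - 5)*110 = (-65/2 - 5)*110 = -75/2*110 = -4125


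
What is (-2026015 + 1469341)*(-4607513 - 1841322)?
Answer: 3589898774790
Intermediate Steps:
(-2026015 + 1469341)*(-4607513 - 1841322) = -556674*(-6448835) = 3589898774790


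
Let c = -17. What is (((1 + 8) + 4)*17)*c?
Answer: -3757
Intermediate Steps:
(((1 + 8) + 4)*17)*c = (((1 + 8) + 4)*17)*(-17) = ((9 + 4)*17)*(-17) = (13*17)*(-17) = 221*(-17) = -3757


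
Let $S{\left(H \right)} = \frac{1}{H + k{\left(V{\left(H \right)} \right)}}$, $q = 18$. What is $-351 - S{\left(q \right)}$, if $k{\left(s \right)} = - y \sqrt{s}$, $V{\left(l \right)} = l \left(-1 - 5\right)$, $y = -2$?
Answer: $\frac{- 4212 \sqrt{3} + 6319 i}{6 \left(- 3 i + 2 \sqrt{3}\right)} \approx -351.02 + 0.027493 i$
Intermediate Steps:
$V{\left(l \right)} = - 6 l$ ($V{\left(l \right)} = l \left(-6\right) = - 6 l$)
$k{\left(s \right)} = 2 \sqrt{s}$ ($k{\left(s \right)} = \left(-1\right) \left(-2\right) \sqrt{s} = 2 \sqrt{s}$)
$S{\left(H \right)} = \frac{1}{H + 2 \sqrt{6} \sqrt{- H}}$ ($S{\left(H \right)} = \frac{1}{H + 2 \sqrt{- 6 H}} = \frac{1}{H + 2 \sqrt{6} \sqrt{- H}}$)
$-351 - S{\left(q \right)} = -351 - \frac{1}{18 + 2 \sqrt{6} \sqrt{\left(-1\right) 18}} = -351 - \frac{1}{18 + 2 \sqrt{6} \sqrt{-18}} = -351 - \frac{1}{18 + 2 \sqrt{6} \cdot 3 i \sqrt{2}} = -351 - \frac{1}{18 + 12 i \sqrt{3}}$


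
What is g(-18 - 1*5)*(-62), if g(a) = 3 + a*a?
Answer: -32984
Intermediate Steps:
g(a) = 3 + a²
g(-18 - 1*5)*(-62) = (3 + (-18 - 1*5)²)*(-62) = (3 + (-18 - 5)²)*(-62) = (3 + (-23)²)*(-62) = (3 + 529)*(-62) = 532*(-62) = -32984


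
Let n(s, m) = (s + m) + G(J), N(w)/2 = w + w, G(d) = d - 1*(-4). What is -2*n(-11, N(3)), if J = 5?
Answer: -20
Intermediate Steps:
G(d) = 4 + d (G(d) = d + 4 = 4 + d)
N(w) = 4*w (N(w) = 2*(w + w) = 2*(2*w) = 4*w)
n(s, m) = 9 + m + s (n(s, m) = (s + m) + (4 + 5) = (m + s) + 9 = 9 + m + s)
-2*n(-11, N(3)) = -2*(9 + 4*3 - 11) = -2*(9 + 12 - 11) = -2*10 = -20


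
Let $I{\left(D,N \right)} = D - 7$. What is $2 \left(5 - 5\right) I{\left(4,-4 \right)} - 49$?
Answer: $-49$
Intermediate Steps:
$I{\left(D,N \right)} = -7 + D$
$2 \left(5 - 5\right) I{\left(4,-4 \right)} - 49 = 2 \left(5 - 5\right) \left(-7 + 4\right) - 49 = 2 \cdot 0 \left(-3\right) - 49 = 0 \left(-3\right) - 49 = 0 - 49 = -49$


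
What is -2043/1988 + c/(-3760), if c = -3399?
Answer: -231117/1868720 ≈ -0.12368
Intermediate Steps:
-2043/1988 + c/(-3760) = -2043/1988 - 3399/(-3760) = -2043*1/1988 - 3399*(-1/3760) = -2043/1988 + 3399/3760 = -231117/1868720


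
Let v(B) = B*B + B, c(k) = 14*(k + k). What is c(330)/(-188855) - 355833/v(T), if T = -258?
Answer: -4520900577/834814642 ≈ -5.4155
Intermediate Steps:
c(k) = 28*k (c(k) = 14*(2*k) = 28*k)
v(B) = B + B**2 (v(B) = B**2 + B = B + B**2)
c(330)/(-188855) - 355833/v(T) = (28*330)/(-188855) - 355833*(-1/(258*(1 - 258))) = 9240*(-1/188855) - 355833/((-258*(-257))) = -1848/37771 - 355833/66306 = -1848/37771 - 355833*1/66306 = -1848/37771 - 118611/22102 = -4520900577/834814642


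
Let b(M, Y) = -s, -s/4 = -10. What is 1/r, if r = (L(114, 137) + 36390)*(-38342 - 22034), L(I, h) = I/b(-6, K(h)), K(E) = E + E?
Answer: -5/10984552842 ≈ -4.5518e-10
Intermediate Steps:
s = 40 (s = -4*(-10) = 40)
K(E) = 2*E
b(M, Y) = -40 (b(M, Y) = -1*40 = -40)
L(I, h) = -I/40 (L(I, h) = I/(-40) = I*(-1/40) = -I/40)
r = -10984552842/5 (r = (-1/40*114 + 36390)*(-38342 - 22034) = (-57/20 + 36390)*(-60376) = (727743/20)*(-60376) = -10984552842/5 ≈ -2.1969e+9)
1/r = 1/(-10984552842/5) = -5/10984552842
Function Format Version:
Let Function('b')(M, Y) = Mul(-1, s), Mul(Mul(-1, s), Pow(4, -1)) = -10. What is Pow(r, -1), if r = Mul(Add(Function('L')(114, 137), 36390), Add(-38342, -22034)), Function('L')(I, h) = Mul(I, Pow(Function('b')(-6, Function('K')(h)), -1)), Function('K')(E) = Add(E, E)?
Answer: Rational(-5, 10984552842) ≈ -4.5518e-10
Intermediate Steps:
s = 40 (s = Mul(-4, -10) = 40)
Function('K')(E) = Mul(2, E)
Function('b')(M, Y) = -40 (Function('b')(M, Y) = Mul(-1, 40) = -40)
Function('L')(I, h) = Mul(Rational(-1, 40), I) (Function('L')(I, h) = Mul(I, Pow(-40, -1)) = Mul(I, Rational(-1, 40)) = Mul(Rational(-1, 40), I))
r = Rational(-10984552842, 5) (r = Mul(Add(Mul(Rational(-1, 40), 114), 36390), Add(-38342, -22034)) = Mul(Add(Rational(-57, 20), 36390), -60376) = Mul(Rational(727743, 20), -60376) = Rational(-10984552842, 5) ≈ -2.1969e+9)
Pow(r, -1) = Pow(Rational(-10984552842, 5), -1) = Rational(-5, 10984552842)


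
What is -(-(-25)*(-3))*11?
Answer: 825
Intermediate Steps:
-(-(-25)*(-3))*11 = -(-5*15)*11 = -(-75)*11 = -1*(-825) = 825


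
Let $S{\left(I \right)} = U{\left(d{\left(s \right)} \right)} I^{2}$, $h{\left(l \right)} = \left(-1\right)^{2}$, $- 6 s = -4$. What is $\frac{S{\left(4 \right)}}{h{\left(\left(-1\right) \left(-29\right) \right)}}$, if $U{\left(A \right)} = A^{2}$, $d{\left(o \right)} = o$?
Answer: $\frac{64}{9} \approx 7.1111$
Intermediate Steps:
$s = \frac{2}{3}$ ($s = \left(- \frac{1}{6}\right) \left(-4\right) = \frac{2}{3} \approx 0.66667$)
$h{\left(l \right)} = 1$
$S{\left(I \right)} = \frac{4 I^{2}}{9}$ ($S{\left(I \right)} = \left(\frac{2}{3}\right)^{2} I^{2} = \frac{4 I^{2}}{9}$)
$\frac{S{\left(4 \right)}}{h{\left(\left(-1\right) \left(-29\right) \right)}} = \frac{\frac{4}{9} \cdot 4^{2}}{1} = \frac{4}{9} \cdot 16 \cdot 1 = \frac{64}{9} \cdot 1 = \frac{64}{9}$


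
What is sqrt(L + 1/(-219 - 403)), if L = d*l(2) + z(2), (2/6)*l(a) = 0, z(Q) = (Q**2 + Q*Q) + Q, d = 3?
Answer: 3*sqrt(429802)/622 ≈ 3.1620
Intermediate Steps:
z(Q) = Q + 2*Q**2 (z(Q) = (Q**2 + Q**2) + Q = 2*Q**2 + Q = Q + 2*Q**2)
l(a) = 0 (l(a) = 3*0 = 0)
L = 10 (L = 3*0 + 2*(1 + 2*2) = 0 + 2*(1 + 4) = 0 + 2*5 = 0 + 10 = 10)
sqrt(L + 1/(-219 - 403)) = sqrt(10 + 1/(-219 - 403)) = sqrt(10 + 1/(-622)) = sqrt(10 - 1/622) = sqrt(6219/622) = 3*sqrt(429802)/622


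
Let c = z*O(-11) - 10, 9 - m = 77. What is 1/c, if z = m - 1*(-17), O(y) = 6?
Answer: -1/316 ≈ -0.0031646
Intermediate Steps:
m = -68 (m = 9 - 1*77 = 9 - 77 = -68)
z = -51 (z = -68 - 1*(-17) = -68 + 17 = -51)
c = -316 (c = -51*6 - 10 = -306 - 10 = -316)
1/c = 1/(-316) = -1/316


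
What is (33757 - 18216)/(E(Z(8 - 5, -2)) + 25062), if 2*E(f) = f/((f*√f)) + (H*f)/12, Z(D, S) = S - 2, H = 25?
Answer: 56077025448/90416881645 + 559476*I/90416881645 ≈ 0.6202 + 6.1877e-6*I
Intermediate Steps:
Z(D, S) = -2 + S
E(f) = 1/(2*√f) + 25*f/24 (E(f) = (f/((f*√f)) + (25*f)/12)/2 = (f/(f^(3/2)) + (25*f)*(1/12))/2 = (f/f^(3/2) + 25*f/12)/2 = (f^(-½) + 25*f/12)/2 = 1/(2*√f) + 25*f/24)
(33757 - 18216)/(E(Z(8 - 5, -2)) + 25062) = (33757 - 18216)/((1/(2*√(-2 - 2)) + 25*(-2 - 2)/24) + 25062) = 15541/((1/(2*√(-4)) + (25/24)*(-4)) + 25062) = 15541/(((-I/2)/2 - 25/6) + 25062) = 15541/((-I/4 - 25/6) + 25062) = 15541/((-25/6 - I/4) + 25062) = 15541/(150347/6 - I/4) = 15541*(144*(150347/6 + I/4)/90416881645) = 2237904*(150347/6 + I/4)/90416881645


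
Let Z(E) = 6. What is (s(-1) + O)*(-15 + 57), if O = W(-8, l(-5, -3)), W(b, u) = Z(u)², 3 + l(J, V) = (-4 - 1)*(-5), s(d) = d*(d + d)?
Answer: 1596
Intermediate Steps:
s(d) = 2*d² (s(d) = d*(2*d) = 2*d²)
l(J, V) = 22 (l(J, V) = -3 + (-4 - 1)*(-5) = -3 - 5*(-5) = -3 + 25 = 22)
W(b, u) = 36 (W(b, u) = 6² = 36)
O = 36
(s(-1) + O)*(-15 + 57) = (2*(-1)² + 36)*(-15 + 57) = (2*1 + 36)*42 = (2 + 36)*42 = 38*42 = 1596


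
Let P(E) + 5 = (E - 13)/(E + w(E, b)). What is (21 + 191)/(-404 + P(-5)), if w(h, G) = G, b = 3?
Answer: -53/100 ≈ -0.53000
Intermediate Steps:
P(E) = -5 + (-13 + E)/(3 + E) (P(E) = -5 + (E - 13)/(E + 3) = -5 + (-13 + E)/(3 + E))
(21 + 191)/(-404 + P(-5)) = (21 + 191)/(-404 + 4*(-7 - 1*(-5))/(3 - 5)) = 212/(-404 + 4*(-7 + 5)/(-2)) = 212/(-404 + 4*(-½)*(-2)) = 212/(-404 + 4) = 212/(-400) = 212*(-1/400) = -53/100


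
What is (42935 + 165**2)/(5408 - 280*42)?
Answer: -4385/397 ≈ -11.045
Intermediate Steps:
(42935 + 165**2)/(5408 - 280*42) = (42935 + 27225)/(5408 - 11760) = 70160/(-6352) = 70160*(-1/6352) = -4385/397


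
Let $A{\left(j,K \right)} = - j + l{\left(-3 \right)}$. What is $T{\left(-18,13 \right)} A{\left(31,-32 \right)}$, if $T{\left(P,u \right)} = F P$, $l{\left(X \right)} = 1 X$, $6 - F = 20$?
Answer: $-8568$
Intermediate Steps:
$F = -14$ ($F = 6 - 20 = -14$)
$l{\left(X \right)} = X$
$T{\left(P,u \right)} = - 14 P$
$A{\left(j,K \right)} = -3 - j$ ($A{\left(j,K \right)} = - j - 3 = -3 - j$)
$T{\left(-18,13 \right)} A{\left(31,-32 \right)} = \left(-14\right) \left(-18\right) \left(-3 - 31\right) = 252 \left(-3 - 31\right) = 252 \left(-34\right) = -8568$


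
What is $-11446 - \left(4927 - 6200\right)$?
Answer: $-10173$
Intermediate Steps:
$-11446 - \left(4927 - 6200\right) = -11446 - -1273 = -11446 + 1273 = -10173$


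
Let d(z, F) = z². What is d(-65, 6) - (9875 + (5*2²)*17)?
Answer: -5990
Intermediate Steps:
d(-65, 6) - (9875 + (5*2²)*17) = (-65)² - (9875 + (5*2²)*17) = 4225 - (9875 + (5*4)*17) = 4225 - (9875 + 20*17) = 4225 - (9875 + 340) = 4225 - 1*10215 = 4225 - 10215 = -5990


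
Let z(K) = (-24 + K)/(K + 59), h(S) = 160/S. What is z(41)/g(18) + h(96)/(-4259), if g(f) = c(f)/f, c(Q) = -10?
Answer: -1957381/6388500 ≈ -0.30639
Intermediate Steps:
z(K) = (-24 + K)/(59 + K)
g(f) = -10/f
z(41)/g(18) + h(96)/(-4259) = ((-24 + 41)/(59 + 41))/((-10/18)) + (160/96)/(-4259) = (17/100)/((-10*1/18)) + (160*(1/96))*(-1/4259) = ((1/100)*17)/(-5/9) + (5/3)*(-1/4259) = (17/100)*(-9/5) - 5/12777 = -153/500 - 5/12777 = -1957381/6388500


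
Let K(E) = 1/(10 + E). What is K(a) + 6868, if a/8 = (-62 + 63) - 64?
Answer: 3392791/494 ≈ 6868.0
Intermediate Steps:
a = -504 (a = 8*((-62 + 63) - 64) = 8*(1 - 64) = 8*(-63) = -504)
K(a) + 6868 = 1/(10 - 504) + 6868 = 1/(-494) + 6868 = -1/494 + 6868 = 3392791/494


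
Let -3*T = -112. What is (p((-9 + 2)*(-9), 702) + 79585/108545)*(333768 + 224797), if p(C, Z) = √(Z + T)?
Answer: 8890679105/21709 + 558565*√6654/3 ≈ 1.5597e+7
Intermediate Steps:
T = 112/3 (T = -⅓*(-112) = 112/3 ≈ 37.333)
p(C, Z) = √(112/3 + Z) (p(C, Z) = √(Z + 112/3) = √(112/3 + Z))
(p((-9 + 2)*(-9), 702) + 79585/108545)*(333768 + 224797) = (√(336 + 9*702)/3 + 79585/108545)*(333768 + 224797) = (√(336 + 6318)/3 + 79585*(1/108545))*558565 = (√6654/3 + 15917/21709)*558565 = (15917/21709 + √6654/3)*558565 = 8890679105/21709 + 558565*√6654/3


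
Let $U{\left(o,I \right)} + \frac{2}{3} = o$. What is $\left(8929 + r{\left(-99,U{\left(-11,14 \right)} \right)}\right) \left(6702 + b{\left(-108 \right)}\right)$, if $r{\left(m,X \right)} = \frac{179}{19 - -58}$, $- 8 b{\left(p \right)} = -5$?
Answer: $\frac{4609475644}{77} \approx 5.9863 \cdot 10^{7}$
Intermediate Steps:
$b{\left(p \right)} = \frac{5}{8}$ ($b{\left(p \right)} = \left(- \frac{1}{8}\right) \left(-5\right) = \frac{5}{8}$)
$U{\left(o,I \right)} = - \frac{2}{3} + o$
$r{\left(m,X \right)} = \frac{179}{77}$ ($r{\left(m,X \right)} = \frac{179}{19 + 58} = \frac{179}{77}$)
$\left(8929 + r{\left(-99,U{\left(-11,14 \right)} \right)}\right) \left(6702 + b{\left(-108 \right)}\right) = \left(8929 + \frac{179}{77}\right) \left(6702 + \frac{5}{8}\right) = \frac{687712}{77} \cdot \frac{53621}{8} = \frac{4609475644}{77}$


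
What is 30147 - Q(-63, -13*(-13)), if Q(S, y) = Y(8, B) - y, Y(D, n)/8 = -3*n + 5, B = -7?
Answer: 30108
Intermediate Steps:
Y(D, n) = 40 - 24*n (Y(D, n) = 8*(-3*n + 5) = 8*(5 - 3*n) = 40 - 24*n)
Q(S, y) = 208 - y (Q(S, y) = (40 - 24*(-7)) - y = (40 + 168) - y = 208 - y)
30147 - Q(-63, -13*(-13)) = 30147 - (208 - (-13)*(-13)) = 30147 - (208 - 1*169) = 30147 - (208 - 169) = 30147 - 1*39 = 30147 - 39 = 30108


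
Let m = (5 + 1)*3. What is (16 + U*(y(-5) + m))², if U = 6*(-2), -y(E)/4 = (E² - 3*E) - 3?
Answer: 2483776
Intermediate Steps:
m = 18 (m = 6*3 = 18)
y(E) = 12 - 4*E² + 12*E (y(E) = -4*((E² - 3*E) - 3) = -4*(-3 + E² - 3*E) = 12 - 4*E² + 12*E)
U = -12
(16 + U*(y(-5) + m))² = (16 - 12*((12 - 4*(-5)² + 12*(-5)) + 18))² = (16 - 12*((12 - 4*25 - 60) + 18))² = (16 - 12*((12 - 100 - 60) + 18))² = (16 - 12*(-148 + 18))² = (16 - 12*(-130))² = (16 + 1560)² = 1576² = 2483776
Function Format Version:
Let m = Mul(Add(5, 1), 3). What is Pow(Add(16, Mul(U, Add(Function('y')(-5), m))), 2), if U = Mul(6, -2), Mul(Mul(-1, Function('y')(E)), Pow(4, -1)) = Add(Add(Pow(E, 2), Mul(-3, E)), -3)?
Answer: 2483776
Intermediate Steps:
m = 18 (m = Mul(6, 3) = 18)
Function('y')(E) = Add(12, Mul(-4, Pow(E, 2)), Mul(12, E)) (Function('y')(E) = Mul(-4, Add(Add(Pow(E, 2), Mul(-3, E)), -3)) = Mul(-4, Add(-3, Pow(E, 2), Mul(-3, E))) = Add(12, Mul(-4, Pow(E, 2)), Mul(12, E)))
U = -12
Pow(Add(16, Mul(U, Add(Function('y')(-5), m))), 2) = Pow(Add(16, Mul(-12, Add(Add(12, Mul(-4, Pow(-5, 2)), Mul(12, -5)), 18))), 2) = Pow(Add(16, Mul(-12, Add(Add(12, Mul(-4, 25), -60), 18))), 2) = Pow(Add(16, Mul(-12, Add(Add(12, -100, -60), 18))), 2) = Pow(Add(16, Mul(-12, Add(-148, 18))), 2) = Pow(Add(16, Mul(-12, -130)), 2) = Pow(Add(16, 1560), 2) = Pow(1576, 2) = 2483776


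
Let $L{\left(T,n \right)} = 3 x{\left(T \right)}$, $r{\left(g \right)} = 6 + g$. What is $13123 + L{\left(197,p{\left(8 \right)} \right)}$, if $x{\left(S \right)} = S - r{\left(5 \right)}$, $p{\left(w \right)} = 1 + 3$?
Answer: $13681$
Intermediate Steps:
$p{\left(w \right)} = 4$
$x{\left(S \right)} = -11 + S$ ($x{\left(S \right)} = S - \left(6 + 5\right) = S - 11 = -11 + S$)
$L{\left(T,n \right)} = -33 + 3 T$ ($L{\left(T,n \right)} = 3 \left(-11 + T\right) = -33 + 3 T$)
$13123 + L{\left(197,p{\left(8 \right)} \right)} = 13123 + \left(-33 + 3 \cdot 197\right) = 13123 + \left(-33 + 591\right) = 13123 + 558 = 13681$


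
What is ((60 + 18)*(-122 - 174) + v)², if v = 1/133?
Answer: 9429216914209/17689 ≈ 5.3306e+8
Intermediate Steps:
v = 1/133 ≈ 0.0075188
((60 + 18)*(-122 - 174) + v)² = ((60 + 18)*(-122 - 174) + 1/133)² = (78*(-296) + 1/133)² = (-23088 + 1/133)² = (-3070703/133)² = 9429216914209/17689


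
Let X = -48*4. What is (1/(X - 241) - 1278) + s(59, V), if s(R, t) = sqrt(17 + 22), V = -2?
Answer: -553375/433 + sqrt(39) ≈ -1271.8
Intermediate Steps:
X = -192
s(R, t) = sqrt(39)
(1/(X - 241) - 1278) + s(59, V) = (1/(-192 - 241) - 1278) + sqrt(39) = (1/(-433) - 1278) + sqrt(39) = (-1/433 - 1278) + sqrt(39) = -553375/433 + sqrt(39)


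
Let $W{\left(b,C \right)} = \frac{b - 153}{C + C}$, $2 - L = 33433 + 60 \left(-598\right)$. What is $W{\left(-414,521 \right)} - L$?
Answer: $- \frac{2552425}{1042} \approx -2449.5$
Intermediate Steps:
$L = 2449$ ($L = 2 - \left(33433 + 60 \left(-598\right)\right) = 2 - \left(33433 - 35880\right) = 2 - -2447 = 2 + 2447 = 2449$)
$W{\left(b,C \right)} = \frac{-153 + b}{2 C}$
$W{\left(-414,521 \right)} - L = \frac{-153 - 414}{2 \cdot 521} - 2449 = \frac{1}{2} \cdot \frac{1}{521} \left(-567\right) - 2449 = - \frac{567}{1042} - 2449 = - \frac{2552425}{1042}$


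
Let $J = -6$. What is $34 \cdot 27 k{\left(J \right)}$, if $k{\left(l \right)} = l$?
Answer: $-5508$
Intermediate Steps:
$34 \cdot 27 k{\left(J \right)} = 34 \cdot 27 \left(-6\right) = 918 \left(-6\right) = -5508$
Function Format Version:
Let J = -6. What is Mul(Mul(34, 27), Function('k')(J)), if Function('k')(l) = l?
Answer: -5508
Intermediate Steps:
Mul(Mul(34, 27), Function('k')(J)) = Mul(Mul(34, 27), -6) = Mul(918, -6) = -5508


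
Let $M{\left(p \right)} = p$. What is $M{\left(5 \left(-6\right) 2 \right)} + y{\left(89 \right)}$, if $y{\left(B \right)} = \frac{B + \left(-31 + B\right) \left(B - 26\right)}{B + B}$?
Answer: $- \frac{6937}{178} \approx -38.972$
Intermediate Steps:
$y{\left(B \right)} = \frac{B + \left(-31 + B\right) \left(-26 + B\right)}{2 B}$
$M{\left(5 \left(-6\right) 2 \right)} + y{\left(89 \right)} = 5 \left(-6\right) 2 + \left(-28 + \frac{1}{2} \cdot 89 + \frac{403}{89}\right) = \left(-30\right) 2 + \left(-28 + \frac{89}{2} + 403 \cdot \frac{1}{89}\right) = -60 + \left(-28 + \frac{89}{2} + \frac{403}{89}\right) = -60 + \frac{3743}{178} = - \frac{6937}{178}$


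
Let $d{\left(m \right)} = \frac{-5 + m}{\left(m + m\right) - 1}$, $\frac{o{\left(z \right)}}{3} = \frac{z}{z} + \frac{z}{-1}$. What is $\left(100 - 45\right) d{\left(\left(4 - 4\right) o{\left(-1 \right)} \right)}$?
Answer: $275$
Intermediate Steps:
$o{\left(z \right)} = 3 - 3 z$ ($o{\left(z \right)} = 3 \left(\frac{z}{z} + \frac{z}{-1}\right) = 3 \left(1 + z \left(-1\right)\right) = 3 \left(1 - z\right) = 3 - 3 z$)
$d{\left(m \right)} = \frac{-5 + m}{-1 + 2 m}$ ($d{\left(m \right)} = \frac{-5 + m}{2 m - 1} = \frac{-5 + m}{-1 + 2 m}$)
$\left(100 - 45\right) d{\left(\left(4 - 4\right) o{\left(-1 \right)} \right)} = \left(100 - 45\right) \frac{-5 + \left(4 - 4\right) \left(3 - -3\right)}{-1 + 2 \left(4 - 4\right) \left(3 - -3\right)} = 55 \frac{-5 + 0 \left(3 + 3\right)}{-1 + 2 \cdot 0 \left(3 + 3\right)} = 55 \frac{-5 + 0 \cdot 6}{-1 + 2 \cdot 0 \cdot 6} = 55 \frac{-5 + 0}{-1 + 2 \cdot 0} = 55 \frac{1}{-1 + 0} \left(-5\right) = 55 \frac{1}{-1} \left(-5\right) = 55 \left(\left(-1\right) \left(-5\right)\right) = 55 \cdot 5 = 275$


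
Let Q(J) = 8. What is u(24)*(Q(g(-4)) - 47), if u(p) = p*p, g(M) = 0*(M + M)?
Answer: -22464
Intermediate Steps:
g(M) = 0 (g(M) = 0*(2*M) = 0)
u(p) = p²
u(24)*(Q(g(-4)) - 47) = 24²*(8 - 47) = 576*(-39) = -22464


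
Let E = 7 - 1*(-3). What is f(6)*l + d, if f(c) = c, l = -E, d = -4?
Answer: -64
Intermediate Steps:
E = 10 (E = 7 + 3 = 10)
l = -10 (l = -1*10 = -10)
f(6)*l + d = 6*(-10) - 4 = -60 - 4 = -64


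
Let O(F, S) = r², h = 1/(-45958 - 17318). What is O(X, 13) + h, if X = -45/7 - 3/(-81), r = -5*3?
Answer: 14237099/63276 ≈ 225.00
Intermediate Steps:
r = -15
X = -1208/189 (X = -45*⅐ - 3*(-1/81) = -45/7 + 1/27 = -1208/189 ≈ -6.3915)
h = -1/63276 (h = 1/(-63276) = -1/63276 ≈ -1.5804e-5)
O(F, S) = 225 (O(F, S) = (-15)² = 225)
O(X, 13) + h = 225 - 1/63276 = 14237099/63276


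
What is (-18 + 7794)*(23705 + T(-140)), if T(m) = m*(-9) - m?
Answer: 195216480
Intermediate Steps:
T(m) = -10*m (T(m) = -9*m - m = -10*m)
(-18 + 7794)*(23705 + T(-140)) = (-18 + 7794)*(23705 - 10*(-140)) = 7776*(23705 + 1400) = 7776*25105 = 195216480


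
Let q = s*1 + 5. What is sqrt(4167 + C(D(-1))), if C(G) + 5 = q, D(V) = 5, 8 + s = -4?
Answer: sqrt(4155) ≈ 64.459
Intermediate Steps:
s = -12 (s = -8 - 4 = -12)
q = -7 (q = -12*1 + 5 = -12 + 5 = -7)
C(G) = -12 (C(G) = -5 - 7 = -12)
sqrt(4167 + C(D(-1))) = sqrt(4167 - 12) = sqrt(4155)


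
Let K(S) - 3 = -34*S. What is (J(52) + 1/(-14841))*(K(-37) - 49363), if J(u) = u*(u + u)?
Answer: -1286890876318/4947 ≈ -2.6014e+8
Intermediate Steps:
J(u) = 2*u² (J(u) = u*(2*u) = 2*u²)
K(S) = 3 - 34*S
(J(52) + 1/(-14841))*(K(-37) - 49363) = (2*52² + 1/(-14841))*((3 - 34*(-37)) - 49363) = (2*2704 - 1/14841)*((3 + 1258) - 49363) = (5408 - 1/14841)*(1261 - 49363) = (80260127/14841)*(-48102) = -1286890876318/4947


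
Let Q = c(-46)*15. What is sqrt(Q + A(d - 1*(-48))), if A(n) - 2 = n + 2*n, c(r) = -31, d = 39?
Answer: I*sqrt(202) ≈ 14.213*I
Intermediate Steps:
Q = -465 (Q = -31*15 = -465)
A(n) = 2 + 3*n (A(n) = 2 + (n + 2*n) = 2 + 3*n)
sqrt(Q + A(d - 1*(-48))) = sqrt(-465 + (2 + 3*(39 - 1*(-48)))) = sqrt(-465 + (2 + 3*(39 + 48))) = sqrt(-465 + (2 + 3*87)) = sqrt(-465 + (2 + 261)) = sqrt(-465 + 263) = sqrt(-202) = I*sqrt(202)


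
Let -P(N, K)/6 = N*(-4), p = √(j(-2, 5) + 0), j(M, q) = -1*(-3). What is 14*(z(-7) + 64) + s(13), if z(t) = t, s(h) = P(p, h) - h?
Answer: 785 + 24*√3 ≈ 826.57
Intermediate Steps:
j(M, q) = 3
p = √3 (p = √(3 + 0) = √3 ≈ 1.7320)
P(N, K) = 24*N (P(N, K) = -6*N*(-4) = -(-24)*N = 24*N)
s(h) = -h + 24*√3 (s(h) = 24*√3 - h = -h + 24*√3)
14*(z(-7) + 64) + s(13) = 14*(-7 + 64) + (-1*13 + 24*√3) = 14*57 + (-13 + 24*√3) = 798 + (-13 + 24*√3) = 785 + 24*√3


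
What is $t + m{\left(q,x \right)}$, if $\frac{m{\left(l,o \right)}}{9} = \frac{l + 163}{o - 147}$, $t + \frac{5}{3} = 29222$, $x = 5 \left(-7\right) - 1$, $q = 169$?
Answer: $\frac{5344333}{183} \approx 29204.0$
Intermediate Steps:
$x = -36$ ($x = -35 - 1 = -36$)
$t = \frac{87661}{3}$ ($t = - \frac{5}{3} + 29222 = \frac{87661}{3} \approx 29220.0$)
$m{\left(l,o \right)} = \frac{9 \left(163 + l\right)}{-147 + o}$ ($m{\left(l,o \right)} = 9 \frac{l + 163}{o - 147} = 9 \frac{163 + l}{-147 + o} = \frac{9 \left(163 + l\right)}{-147 + o}$)
$t + m{\left(q,x \right)} = \frac{87661}{3} + \frac{9 \left(163 + 169\right)}{-147 - 36} = \frac{87661}{3} + 9 \frac{1}{-183} \cdot 332 = \frac{87661}{3} + 9 \left(- \frac{1}{183}\right) 332 = \frac{87661}{3} - \frac{996}{61} = \frac{5344333}{183}$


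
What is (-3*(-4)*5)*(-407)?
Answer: -24420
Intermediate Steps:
(-3*(-4)*5)*(-407) = (12*5)*(-407) = 60*(-407) = -24420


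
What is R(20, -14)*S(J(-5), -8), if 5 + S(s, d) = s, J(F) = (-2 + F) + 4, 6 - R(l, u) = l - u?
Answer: 224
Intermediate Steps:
R(l, u) = 6 + u - l (R(l, u) = 6 - (l - u) = 6 + (u - l) = 6 + u - l)
J(F) = 2 + F
S(s, d) = -5 + s
R(20, -14)*S(J(-5), -8) = (6 - 14 - 1*20)*(-5 + (2 - 5)) = (6 - 14 - 20)*(-5 - 3) = -28*(-8) = 224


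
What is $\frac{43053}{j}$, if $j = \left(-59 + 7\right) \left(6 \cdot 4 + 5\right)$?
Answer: $- \frac{43053}{1508} \approx -28.55$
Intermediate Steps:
$j = -1508$ ($j = - 52 \left(24 + 5\right) = \left(-52\right) 29 = -1508$)
$\frac{43053}{j} = \frac{43053}{-1508} = 43053 \left(- \frac{1}{1508}\right) = - \frac{43053}{1508}$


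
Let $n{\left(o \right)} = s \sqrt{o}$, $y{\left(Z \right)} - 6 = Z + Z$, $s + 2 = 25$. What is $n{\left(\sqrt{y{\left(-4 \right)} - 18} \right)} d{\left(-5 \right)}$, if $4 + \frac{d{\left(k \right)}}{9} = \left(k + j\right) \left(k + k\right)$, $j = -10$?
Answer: $30222 \sqrt[4]{5} \left(1 + i\right) \approx 45192.0 + 45192.0 i$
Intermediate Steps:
$s = 23$ ($s = -2 + 25 = 23$)
$y{\left(Z \right)} = 6 + 2 Z$ ($y{\left(Z \right)} = 6 + \left(Z + Z\right) = 6 + 2 Z$)
$d{\left(k \right)} = -36 + 18 k \left(-10 + k\right)$ ($d{\left(k \right)} = -36 + 9 \left(k - 10\right) \left(k + k\right) = -36 + 9 \left(-10 + k\right) 2 k = -36 + 9 \cdot 2 k \left(-10 + k\right) = -36 + 18 k \left(-10 + k\right)$)
$n{\left(o \right)} = 23 \sqrt{o}$
$n{\left(\sqrt{y{\left(-4 \right)} - 18} \right)} d{\left(-5 \right)} = 23 \sqrt{\sqrt{\left(6 + 2 \left(-4\right)\right) - 18}} \left(-36 - -900 + 18 \left(-5\right)^{2}\right) = 23 \sqrt{\sqrt{\left(6 - 8\right) - 18}} \left(-36 + 900 + 18 \cdot 25\right) = 23 \sqrt{\sqrt{-2 - 18}} \left(-36 + 900 + 450\right) = 23 \sqrt{\sqrt{-20}} \cdot 1314 = 23 \sqrt{2 i \sqrt{5}} \cdot 1314 = 23 \sqrt{2} \sqrt[4]{5} \sqrt{i} 1314 = 30222 \sqrt{2} \sqrt[4]{5} \sqrt{i}$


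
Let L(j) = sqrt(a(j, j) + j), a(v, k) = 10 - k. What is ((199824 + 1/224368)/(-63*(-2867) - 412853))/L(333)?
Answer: -44834111233*sqrt(10)/521054293760 ≈ -0.27210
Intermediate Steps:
L(j) = sqrt(10) (L(j) = sqrt((10 - j) + j) = sqrt(10))
((199824 + 1/224368)/(-63*(-2867) - 412853))/L(333) = ((199824 + 1/224368)/(-63*(-2867) - 412853))/(sqrt(10)) = ((199824 + 1/224368)/(180621 - 412853))*(sqrt(10)/10) = ((44834111233/224368)/(-232232))*(sqrt(10)/10) = ((44834111233/224368)*(-1/232232))*(sqrt(10)/10) = -44834111233*sqrt(10)/521054293760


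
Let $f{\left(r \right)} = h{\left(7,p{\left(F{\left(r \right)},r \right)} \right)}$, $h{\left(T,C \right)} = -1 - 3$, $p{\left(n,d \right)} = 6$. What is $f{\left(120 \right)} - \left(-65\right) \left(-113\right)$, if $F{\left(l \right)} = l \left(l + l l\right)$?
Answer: $-7349$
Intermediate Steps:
$F{\left(l \right)} = l \left(l + l^{2}\right)$
$h{\left(T,C \right)} = -4$ ($h{\left(T,C \right)} = -1 - 3 = -4$)
$f{\left(r \right)} = -4$
$f{\left(120 \right)} - \left(-65\right) \left(-113\right) = -4 - \left(-65\right) \left(-113\right) = -4 - 7345 = -7349$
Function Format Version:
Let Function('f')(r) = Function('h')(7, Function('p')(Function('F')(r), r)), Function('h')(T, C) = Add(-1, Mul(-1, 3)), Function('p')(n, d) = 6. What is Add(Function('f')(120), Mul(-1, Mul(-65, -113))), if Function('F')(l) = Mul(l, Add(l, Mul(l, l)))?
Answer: -7349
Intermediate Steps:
Function('F')(l) = Mul(l, Add(l, Pow(l, 2)))
Function('h')(T, C) = -4 (Function('h')(T, C) = Add(-1, -3) = -4)
Function('f')(r) = -4
Add(Function('f')(120), Mul(-1, Mul(-65, -113))) = Add(-4, Mul(-1, Mul(-65, -113))) = Add(-4, Mul(-1, 7345)) = Add(-4, -7345) = -7349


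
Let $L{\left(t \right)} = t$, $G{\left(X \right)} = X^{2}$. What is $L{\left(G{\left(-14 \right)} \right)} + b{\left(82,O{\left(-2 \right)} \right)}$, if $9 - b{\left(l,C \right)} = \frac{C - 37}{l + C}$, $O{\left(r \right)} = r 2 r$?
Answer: $\frac{18479}{90} \approx 205.32$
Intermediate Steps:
$O{\left(r \right)} = 2 r^{2}$ ($O{\left(r \right)} = 2 r r = 2 r^{2}$)
$b{\left(l,C \right)} = 9 - \frac{-37 + C}{C + l}$ ($b{\left(l,C \right)} = 9 - \frac{C - 37}{l + C} = 9 - \frac{-37 + C}{C + l}$)
$L{\left(G{\left(-14 \right)} \right)} + b{\left(82,O{\left(-2 \right)} \right)} = \left(-14\right)^{2} + \frac{37 + 8 \cdot 2 \left(-2\right)^{2} + 9 \cdot 82}{2 \left(-2\right)^{2} + 82} = 196 + \frac{37 + 8 \cdot 2 \cdot 4 + 738}{2 \cdot 4 + 82} = 196 + \frac{37 + 8 \cdot 8 + 738}{8 + 82} = 196 + \frac{37 + 64 + 738}{90} = 196 + \frac{1}{90} \cdot 839 = 196 + \frac{839}{90} = \frac{18479}{90}$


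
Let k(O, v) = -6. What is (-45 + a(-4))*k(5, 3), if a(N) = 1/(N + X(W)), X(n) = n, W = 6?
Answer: 267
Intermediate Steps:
a(N) = 1/(6 + N) (a(N) = 1/(N + 6) = 1/(6 + N))
(-45 + a(-4))*k(5, 3) = (-45 + 1/(6 - 4))*(-6) = (-45 + 1/2)*(-6) = -89/2*(-6) = 267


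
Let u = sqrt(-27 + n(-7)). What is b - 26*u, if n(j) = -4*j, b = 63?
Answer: 37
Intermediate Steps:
u = 1 (u = sqrt(-27 - 4*(-7)) = sqrt(-27 + 28) = sqrt(1) = 1)
b - 26*u = 63 - 26*1 = 63 - 26 = 37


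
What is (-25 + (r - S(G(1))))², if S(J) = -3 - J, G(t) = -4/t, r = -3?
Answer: 841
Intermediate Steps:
(-25 + (r - S(G(1))))² = (-25 + (-3 - (-3 - (-4)/1)))² = (-25 + (-3 - (-3 - (-4))))² = (-25 + (-3 - (-3 - 1*(-4))))² = (-25 + (-3 - (-3 + 4)))² = (-25 + (-3 - 1*1))² = (-25 + (-3 - 1))² = (-25 - 4)² = (-29)² = 841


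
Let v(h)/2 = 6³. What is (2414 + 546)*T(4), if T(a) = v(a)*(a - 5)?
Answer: -1278720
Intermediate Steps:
v(h) = 432 (v(h) = 2*6³ = 2*216 = 432)
T(a) = -2160 + 432*a (T(a) = 432*(a - 5) = 432*(-5 + a) = -2160 + 432*a)
(2414 + 546)*T(4) = (2414 + 546)*(-2160 + 432*4) = 2960*(-2160 + 1728) = 2960*(-432) = -1278720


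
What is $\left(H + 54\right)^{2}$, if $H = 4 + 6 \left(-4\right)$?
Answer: $1156$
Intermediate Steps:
$H = -20$ ($H = 4 - 24 = -20$)
$\left(H + 54\right)^{2} = \left(-20 + 54\right)^{2} = 34^{2} = 1156$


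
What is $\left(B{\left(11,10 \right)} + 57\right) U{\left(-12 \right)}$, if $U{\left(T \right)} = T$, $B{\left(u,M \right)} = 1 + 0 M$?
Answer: $-696$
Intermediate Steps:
$B{\left(u,M \right)} = 1$ ($B{\left(u,M \right)} = 1 + 0 = 1$)
$\left(B{\left(11,10 \right)} + 57\right) U{\left(-12 \right)} = \left(1 + 57\right) \left(-12\right) = 58 \left(-12\right) = -696$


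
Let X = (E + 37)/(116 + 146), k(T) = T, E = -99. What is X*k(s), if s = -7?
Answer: 217/131 ≈ 1.6565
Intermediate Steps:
X = -31/131 (X = (-99 + 37)/(116 + 146) = -62/262 = -62*1/262 = -31/131 ≈ -0.23664)
X*k(s) = -31/131*(-7) = 217/131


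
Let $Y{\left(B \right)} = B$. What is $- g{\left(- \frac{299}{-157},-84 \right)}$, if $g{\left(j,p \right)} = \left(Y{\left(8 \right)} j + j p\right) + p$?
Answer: $\frac{35912}{157} \approx 228.74$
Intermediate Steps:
$g{\left(j,p \right)} = p + 8 j + j p$ ($g{\left(j,p \right)} = \left(8 j + j p\right) + p = p + 8 j + j p$)
$- g{\left(- \frac{299}{-157},-84 \right)} = - (-84 + 8 \left(- \frac{299}{-157}\right) + - \frac{299}{-157} \left(-84\right)) = - (-84 + 8 \left(\left(-299\right) \left(- \frac{1}{157}\right)\right) + \left(-299\right) \left(- \frac{1}{157}\right) \left(-84\right)) = - (-84 + 8 \cdot \frac{299}{157} + \frac{299}{157} \left(-84\right)) = - (-84 + \frac{2392}{157} - \frac{25116}{157}) = \left(-1\right) \left(- \frac{35912}{157}\right) = \frac{35912}{157}$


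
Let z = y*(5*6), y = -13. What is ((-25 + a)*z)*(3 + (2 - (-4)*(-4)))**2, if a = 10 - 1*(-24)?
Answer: -424710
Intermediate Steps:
a = 34 (a = 10 + 24 = 34)
z = -390 (z = -65*6 = -13*30 = -390)
((-25 + a)*z)*(3 + (2 - (-4)*(-4)))**2 = ((-25 + 34)*(-390))*(3 + (2 - (-4)*(-4)))**2 = (9*(-390))*(3 + (2 - 1*16))**2 = -3510*(3 + (2 - 16))**2 = -3510*(3 - 14)**2 = -3510*(-11)**2 = -3510*121 = -424710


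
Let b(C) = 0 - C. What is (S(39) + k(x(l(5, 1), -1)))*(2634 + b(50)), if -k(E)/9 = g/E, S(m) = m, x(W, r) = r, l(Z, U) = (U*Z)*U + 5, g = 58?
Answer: 1449624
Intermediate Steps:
l(Z, U) = 5 + Z*U² (l(Z, U) = Z*U² + 5 = 5 + Z*U²)
b(C) = -C
k(E) = -522/E
(S(39) + k(x(l(5, 1), -1)))*(2634 + b(50)) = (39 - 522/(-1))*(2634 - 1*50) = (39 - 522*(-1))*(2634 - 50) = (39 + 522)*2584 = 561*2584 = 1449624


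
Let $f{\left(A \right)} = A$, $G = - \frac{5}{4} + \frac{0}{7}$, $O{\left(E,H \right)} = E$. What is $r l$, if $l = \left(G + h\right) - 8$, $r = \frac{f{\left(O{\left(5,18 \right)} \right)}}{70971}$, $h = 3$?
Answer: $- \frac{125}{283884} \approx -0.00044032$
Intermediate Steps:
$G = - \frac{5}{4}$ ($G = \left(-5\right) \frac{1}{4} + 0 \cdot \frac{1}{7} = - \frac{5}{4} + 0 = - \frac{5}{4} \approx -1.25$)
$r = \frac{5}{70971} \approx 7.0451 \cdot 10^{-5}$
$l = - \frac{25}{4}$ ($l = \left(- \frac{5}{4} + 3\right) - 8 = \frac{7}{4} - 8 = - \frac{25}{4} \approx -6.25$)
$r l = \frac{5}{70971} \left(- \frac{25}{4}\right) = - \frac{125}{283884}$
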